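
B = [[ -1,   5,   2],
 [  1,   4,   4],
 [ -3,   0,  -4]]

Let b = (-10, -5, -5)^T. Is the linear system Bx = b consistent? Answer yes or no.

Row reduce the augmented matrix [B | b].
R2 ← R2 + R1: [0, 9, 6, -15]
R3 ← R3 − (3)·R1: [0, -15, -10, 25]
R3 ← R3 + (5/3)·R2: [0, 0, 0, 0]
The echelon form has 2 nonzero rows, and every pivot lies in the first 3 columns, so rank(B) = rank([B|b]) = 2.
The system is consistent.

yes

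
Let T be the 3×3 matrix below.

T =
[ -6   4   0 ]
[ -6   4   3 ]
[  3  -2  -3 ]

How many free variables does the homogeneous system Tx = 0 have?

1

Row reduce to echelon form.
R2 ← R2 − R1: [0, 0, 3]
R3 ← R3 + (1/2)·R1: [0, 0, -3]
R3 ← R3 + R2: [0, 0, 0]
2 nonzero rows, so rank(T) = 2.
T has 3 columns; by rank–nullity, nullity = 3 − 2 = 1.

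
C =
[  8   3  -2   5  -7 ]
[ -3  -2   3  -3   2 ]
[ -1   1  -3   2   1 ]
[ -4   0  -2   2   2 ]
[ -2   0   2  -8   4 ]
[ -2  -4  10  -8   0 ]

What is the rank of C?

4

Row reduce to echelon form.
R2 ← R2 + (3/8)·R1: [0, -7/8, 9/4, -9/8, -5/8]
R3 ← R3 + (1/8)·R1: [0, 11/8, -13/4, 21/8, 1/8]
R4 ← R4 + (1/2)·R1: [0, 3/2, -3, 9/2, -3/2]
R5 ← R5 + (1/4)·R1: [0, 3/4, 3/2, -27/4, 9/4]
R6 ← R6 + (1/4)·R1: [0, -13/4, 19/2, -27/4, -7/4]
R3 ← R3 + (11/7)·R2: [0, 0, 2/7, 6/7, -6/7]
R4 ← R4 + (12/7)·R2: [0, 0, 6/7, 18/7, -18/7]
R5 ← R5 + (6/7)·R2: [0, 0, 24/7, -54/7, 12/7]
R6 ← R6 − (26/7)·R2: [0, 0, 8/7, -18/7, 4/7]
R4 ← R4 − (3)·R3: [0, 0, 0, 0, 0]
R5 ← R5 − (12)·R3: [0, 0, 0, -18, 12]
R6 ← R6 − (4)·R3: [0, 0, 0, -6, 4]
Swap R4 ↔ R5
R6 ← R6 − (1/3)·R4: [0, 0, 0, 0, 0]
Echelon form has 4 nonzero rows, so rank(C) = 4.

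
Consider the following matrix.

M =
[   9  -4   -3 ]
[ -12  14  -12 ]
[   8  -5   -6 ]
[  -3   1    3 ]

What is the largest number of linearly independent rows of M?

Row reduce to echelon form.
R2 ← R2 + (4/3)·R1: [0, 26/3, -16]
R3 ← R3 − (8/9)·R1: [0, -13/9, -10/3]
R4 ← R4 + (1/3)·R1: [0, -1/3, 2]
R3 ← R3 + (1/6)·R2: [0, 0, -6]
R4 ← R4 + (1/26)·R2: [0, 0, 18/13]
R4 ← R4 + (3/13)·R3: [0, 0, 0]
Echelon form has 3 nonzero rows, so rank(M) = 3.
The rank gives the maximum number of linearly independent rows: 3.

3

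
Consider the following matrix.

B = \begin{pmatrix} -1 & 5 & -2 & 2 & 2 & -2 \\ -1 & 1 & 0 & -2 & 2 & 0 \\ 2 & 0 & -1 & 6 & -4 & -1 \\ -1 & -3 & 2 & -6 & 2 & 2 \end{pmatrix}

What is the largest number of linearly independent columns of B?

2

Row reduce to echelon form.
R2 ← R2 − R1: [0, -4, 2, -4, 0, 2]
R3 ← R3 + (2)·R1: [0, 10, -5, 10, 0, -5]
R4 ← R4 − R1: [0, -8, 4, -8, 0, 4]
R3 ← R3 + (5/2)·R2: [0, 0, 0, 0, 0, 0]
R4 ← R4 − (2)·R2: [0, 0, 0, 0, 0, 0]
Echelon form has 2 nonzero rows, so rank(B) = 2.
The rank gives the maximum number of linearly independent columns: 2.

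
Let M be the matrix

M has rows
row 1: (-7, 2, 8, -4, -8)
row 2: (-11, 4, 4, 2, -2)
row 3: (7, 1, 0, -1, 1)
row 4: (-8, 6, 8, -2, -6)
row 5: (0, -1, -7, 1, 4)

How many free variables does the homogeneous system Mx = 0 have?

0

Row reduce to echelon form.
R2 ← R2 − (11/7)·R1: [0, 6/7, -60/7, 58/7, 74/7]
R3 ← R3 + R1: [0, 3, 8, -5, -7]
R4 ← R4 − (8/7)·R1: [0, 26/7, -8/7, 18/7, 22/7]
R3 ← R3 − (7/2)·R2: [0, 0, 38, -34, -44]
R4 ← R4 − (13/3)·R2: [0, 0, 36, -100/3, -128/3]
R5 ← R5 + (7/6)·R2: [0, 0, -17, 32/3, 49/3]
R4 ← R4 − (18/19)·R3: [0, 0, 0, -64/57, -56/57]
R5 ← R5 + (17/38)·R3: [0, 0, 0, -259/57, -191/57]
R5 ← R5 − (259/64)·R4: [0, 0, 0, 0, 5/8]
5 nonzero rows, so rank(M) = 5.
M has 5 columns; by rank–nullity, nullity = 5 − 5 = 0.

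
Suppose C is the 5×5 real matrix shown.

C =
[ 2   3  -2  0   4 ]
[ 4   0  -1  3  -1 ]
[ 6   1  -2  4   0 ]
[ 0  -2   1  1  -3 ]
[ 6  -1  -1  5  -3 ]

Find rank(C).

Row reduce to echelon form.
R2 ← R2 − (2)·R1: [0, -6, 3, 3, -9]
R3 ← R3 − (3)·R1: [0, -8, 4, 4, -12]
R5 ← R5 − (3)·R1: [0, -10, 5, 5, -15]
R3 ← R3 − (4/3)·R2: [0, 0, 0, 0, 0]
R4 ← R4 − (1/3)·R2: [0, 0, 0, 0, 0]
R5 ← R5 − (5/3)·R2: [0, 0, 0, 0, 0]
Echelon form has 2 nonzero rows, so rank(C) = 2.

2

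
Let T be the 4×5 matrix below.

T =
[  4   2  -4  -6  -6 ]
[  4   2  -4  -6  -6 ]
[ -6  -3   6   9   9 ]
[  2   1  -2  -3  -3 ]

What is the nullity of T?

Row reduce to echelon form.
R2 ← R2 − R1: [0, 0, 0, 0, 0]
R3 ← R3 + (3/2)·R1: [0, 0, 0, 0, 0]
R4 ← R4 − (1/2)·R1: [0, 0, 0, 0, 0]
1 nonzero row, so rank(T) = 1.
T has 5 columns; by rank–nullity, nullity = 5 − 1 = 4.

4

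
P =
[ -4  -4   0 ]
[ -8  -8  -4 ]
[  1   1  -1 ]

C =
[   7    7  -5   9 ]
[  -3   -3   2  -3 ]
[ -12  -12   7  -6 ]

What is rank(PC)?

First compute PC:
[[-16, -16,  12, -24],
 [ 16,  16,  -4, -24],
 [ 16,  16, -10,  12]]
Now row reduce the product.
R2 ← R2 + R1: [0, 0, 8, -48]
R3 ← R3 + R1: [0, 0, 2, -12]
R3 ← R3 − (1/4)·R2: [0, 0, 0, 0]
2 nonzero rows, so rank(PC) = 2.

2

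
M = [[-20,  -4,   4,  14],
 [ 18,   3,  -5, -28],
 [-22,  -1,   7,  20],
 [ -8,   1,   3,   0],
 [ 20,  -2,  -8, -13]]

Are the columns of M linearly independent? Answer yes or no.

no

Row reduce M to echelon form.
R2 ← R2 + (9/10)·R1: [0, -3/5, -7/5, -77/5]
R3 ← R3 − (11/10)·R1: [0, 17/5, 13/5, 23/5]
R4 ← R4 − (2/5)·R1: [0, 13/5, 7/5, -28/5]
R5 ← R5 + R1: [0, -6, -4, 1]
R3 ← R3 + (17/3)·R2: [0, 0, -16/3, -248/3]
R4 ← R4 + (13/3)·R2: [0, 0, -14/3, -217/3]
R5 ← R5 − (10)·R2: [0, 0, 10, 155]
R4 ← R4 − (7/8)·R3: [0, 0, 0, 0]
R5 ← R5 + (15/8)·R3: [0, 0, 0, 0]
3 pivots among 4 columns.
Only 3 < 4 pivot columns, so the columns are linearly dependent.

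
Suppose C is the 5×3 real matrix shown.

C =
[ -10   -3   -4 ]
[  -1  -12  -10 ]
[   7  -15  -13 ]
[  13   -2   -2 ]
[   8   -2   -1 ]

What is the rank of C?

3

Row reduce to echelon form.
R2 ← R2 − (1/10)·R1: [0, -117/10, -48/5]
R3 ← R3 + (7/10)·R1: [0, -171/10, -79/5]
R4 ← R4 + (13/10)·R1: [0, -59/10, -36/5]
R5 ← R5 + (4/5)·R1: [0, -22/5, -21/5]
R3 ← R3 − (19/13)·R2: [0, 0, -23/13]
R4 ← R4 − (59/117)·R2: [0, 0, -92/39]
R5 ← R5 − (44/117)·R2: [0, 0, -23/39]
R4 ← R4 − (4/3)·R3: [0, 0, 0]
R5 ← R5 − (1/3)·R3: [0, 0, 0]
Echelon form has 3 nonzero rows, so rank(C) = 3.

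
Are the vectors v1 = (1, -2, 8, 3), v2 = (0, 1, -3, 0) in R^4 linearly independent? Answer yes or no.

Form the matrix with these vectors as rows and row reduce.
2 nonzero rows, so the 2 vectors span a space of dimension 2.
Since 2 = 2, the vectors are linearly independent.

yes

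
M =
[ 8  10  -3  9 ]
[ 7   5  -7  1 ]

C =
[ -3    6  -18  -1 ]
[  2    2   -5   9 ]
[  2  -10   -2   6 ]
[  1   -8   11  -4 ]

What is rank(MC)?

First compute MC:
[[ -1,  26, -89,  28],
 [-24, 114, -126,  -8]]
Now row reduce the product.
R2 ← R2 − (24)·R1: [0, -510, 2010, -680]
2 nonzero rows, so rank(MC) = 2.

2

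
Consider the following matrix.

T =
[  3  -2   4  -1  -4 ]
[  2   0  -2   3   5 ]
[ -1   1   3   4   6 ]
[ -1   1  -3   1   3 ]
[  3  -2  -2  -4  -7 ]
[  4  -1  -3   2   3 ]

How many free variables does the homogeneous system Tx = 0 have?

Row reduce to echelon form.
R2 ← R2 − (2/3)·R1: [0, 4/3, -14/3, 11/3, 23/3]
R3 ← R3 + (1/3)·R1: [0, 1/3, 13/3, 11/3, 14/3]
R4 ← R4 + (1/3)·R1: [0, 1/3, -5/3, 2/3, 5/3]
R5 ← R5 − R1: [0, 0, -6, -3, -3]
R6 ← R6 − (4/3)·R1: [0, 5/3, -25/3, 10/3, 25/3]
R3 ← R3 − (1/4)·R2: [0, 0, 11/2, 11/4, 11/4]
R4 ← R4 − (1/4)·R2: [0, 0, -1/2, -1/4, -1/4]
R6 ← R6 − (5/4)·R2: [0, 0, -5/2, -5/4, -5/4]
R4 ← R4 + (1/11)·R3: [0, 0, 0, 0, 0]
R5 ← R5 + (12/11)·R3: [0, 0, 0, 0, 0]
R6 ← R6 + (5/11)·R3: [0, 0, 0, 0, 0]
3 nonzero rows, so rank(T) = 3.
T has 5 columns; by rank–nullity, nullity = 5 − 3 = 2.

2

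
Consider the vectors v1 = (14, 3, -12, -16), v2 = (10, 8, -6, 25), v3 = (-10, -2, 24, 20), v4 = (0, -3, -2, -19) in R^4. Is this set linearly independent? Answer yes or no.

Form the matrix with these vectors as rows and row reduce.
R2 ← R2 − (5/7)·R1: [0, 41/7, 18/7, 255/7]
R3 ← R3 + (5/7)·R1: [0, 1/7, 108/7, 60/7]
R3 ← R3 − (1/41)·R2: [0, 0, 630/41, 315/41]
R4 ← R4 + (21/41)·R2: [0, 0, -28/41, -14/41]
R4 ← R4 + (2/45)·R3: [0, 0, 0, 0]
3 nonzero rows, so the 4 vectors span a space of dimension 3.
Since 3 < 4, the vectors are linearly dependent.

no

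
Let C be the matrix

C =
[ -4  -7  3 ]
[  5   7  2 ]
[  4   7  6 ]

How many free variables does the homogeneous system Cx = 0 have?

Row reduce to echelon form.
R2 ← R2 + (5/4)·R1: [0, -7/4, 23/4]
R3 ← R3 + R1: [0, 0, 9]
3 nonzero rows, so rank(C) = 3.
C has 3 columns; by rank–nullity, nullity = 3 − 3 = 0.

0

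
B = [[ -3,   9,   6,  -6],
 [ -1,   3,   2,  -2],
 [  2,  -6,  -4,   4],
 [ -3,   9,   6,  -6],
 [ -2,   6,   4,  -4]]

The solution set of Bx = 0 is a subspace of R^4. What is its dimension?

Row reduce to echelon form.
R2 ← R2 − (1/3)·R1: [0, 0, 0, 0]
R3 ← R3 + (2/3)·R1: [0, 0, 0, 0]
R4 ← R4 − R1: [0, 0, 0, 0]
R5 ← R5 − (2/3)·R1: [0, 0, 0, 0]
1 nonzero row, so rank(B) = 1.
B has 4 columns; by rank–nullity, nullity = 4 − 1 = 3.

3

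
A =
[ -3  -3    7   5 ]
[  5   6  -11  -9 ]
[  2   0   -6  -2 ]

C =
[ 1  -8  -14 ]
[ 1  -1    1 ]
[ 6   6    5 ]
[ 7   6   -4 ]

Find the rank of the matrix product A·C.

2

First compute AC:
[[ 71,  99,  54],
 [-118, -166, -83],
 [-48, -64, -50]]
Now row reduce the product.
R2 ← R2 + (118/71)·R1: [0, -104/71, 479/71]
R3 ← R3 + (48/71)·R1: [0, 208/71, -958/71]
R3 ← R3 + (2)·R2: [0, 0, 0]
2 nonzero rows, so rank(AC) = 2.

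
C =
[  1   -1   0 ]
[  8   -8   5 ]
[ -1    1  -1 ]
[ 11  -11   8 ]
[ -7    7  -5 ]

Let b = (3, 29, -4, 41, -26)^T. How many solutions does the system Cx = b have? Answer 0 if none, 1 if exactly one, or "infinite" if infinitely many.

infinite

Row reduce the augmented matrix [C | b].
R2 ← R2 − (8)·R1: [0, 0, 5, 5]
R3 ← R3 + R1: [0, 0, -1, -1]
R4 ← R4 − (11)·R1: [0, 0, 8, 8]
R5 ← R5 + (7)·R1: [0, 0, -5, -5]
R3 ← R3 + (1/5)·R2: [0, 0, 0, 0]
R4 ← R4 − (8/5)·R2: [0, 0, 0, 0]
R5 ← R5 + R2: [0, 0, 0, 0]
The echelon form has 2 nonzero rows, and every pivot lies in the first 3 columns, so rank(C) = rank([C|b]) = 2.
The system is consistent.
rank = 2 < 3 unknowns, so there are infinitely many solutions.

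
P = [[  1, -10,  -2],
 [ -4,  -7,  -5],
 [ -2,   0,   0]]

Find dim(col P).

Row reduce to echelon form.
R2 ← R2 + (4)·R1: [0, -47, -13]
R3 ← R3 + (2)·R1: [0, -20, -4]
R3 ← R3 − (20/47)·R2: [0, 0, 72/47]
Echelon form has 3 nonzero rows, so rank(P) = 3.
The column space has dimension equal to the rank: 3.

3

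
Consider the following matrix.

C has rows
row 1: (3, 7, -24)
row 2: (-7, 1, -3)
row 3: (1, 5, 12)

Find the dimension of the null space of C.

Row reduce to echelon form.
R2 ← R2 + (7/3)·R1: [0, 52/3, -59]
R3 ← R3 − (1/3)·R1: [0, 8/3, 20]
R3 ← R3 − (2/13)·R2: [0, 0, 378/13]
3 nonzero rows, so rank(C) = 3.
C has 3 columns; by rank–nullity, nullity = 3 − 3 = 0.

0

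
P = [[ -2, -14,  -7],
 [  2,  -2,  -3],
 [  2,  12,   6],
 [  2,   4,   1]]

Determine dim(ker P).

Row reduce to echelon form.
R2 ← R2 + R1: [0, -16, -10]
R3 ← R3 + R1: [0, -2, -1]
R4 ← R4 + R1: [0, -10, -6]
R3 ← R3 − (1/8)·R2: [0, 0, 1/4]
R4 ← R4 − (5/8)·R2: [0, 0, 1/4]
R4 ← R4 − R3: [0, 0, 0]
3 nonzero rows, so rank(P) = 3.
P has 3 columns; by rank–nullity, nullity = 3 − 3 = 0.

0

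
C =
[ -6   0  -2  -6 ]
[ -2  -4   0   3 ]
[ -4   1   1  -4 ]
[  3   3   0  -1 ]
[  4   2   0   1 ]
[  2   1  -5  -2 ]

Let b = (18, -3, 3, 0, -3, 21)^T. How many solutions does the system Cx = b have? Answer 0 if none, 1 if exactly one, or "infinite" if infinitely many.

Row reduce the augmented matrix [C | b].
R2 ← R2 − (1/3)·R1: [0, -4, 2/3, 5, -9]
R3 ← R3 − (2/3)·R1: [0, 1, 7/3, 0, -9]
R4 ← R4 + (1/2)·R1: [0, 3, -1, -4, 9]
R5 ← R5 + (2/3)·R1: [0, 2, -4/3, -3, 9]
R6 ← R6 + (1/3)·R1: [0, 1, -17/3, -4, 27]
R3 ← R3 + (1/4)·R2: [0, 0, 5/2, 5/4, -45/4]
R4 ← R4 + (3/4)·R2: [0, 0, -1/2, -1/4, 9/4]
R5 ← R5 + (1/2)·R2: [0, 0, -1, -1/2, 9/2]
R6 ← R6 + (1/4)·R2: [0, 0, -11/2, -11/4, 99/4]
R4 ← R4 + (1/5)·R3: [0, 0, 0, 0, 0]
R5 ← R5 + (2/5)·R3: [0, 0, 0, 0, 0]
R6 ← R6 + (11/5)·R3: [0, 0, 0, 0, 0]
The echelon form has 3 nonzero rows, and every pivot lies in the first 4 columns, so rank(C) = rank([C|b]) = 3.
The system is consistent.
rank = 3 < 4 unknowns, so there are infinitely many solutions.

infinite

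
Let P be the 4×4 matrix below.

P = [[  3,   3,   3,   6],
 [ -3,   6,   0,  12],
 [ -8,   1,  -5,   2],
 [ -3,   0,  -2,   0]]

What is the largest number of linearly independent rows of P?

Row reduce to echelon form.
R2 ← R2 + R1: [0, 9, 3, 18]
R3 ← R3 + (8/3)·R1: [0, 9, 3, 18]
R4 ← R4 + R1: [0, 3, 1, 6]
R3 ← R3 − R2: [0, 0, 0, 0]
R4 ← R4 − (1/3)·R2: [0, 0, 0, 0]
Echelon form has 2 nonzero rows, so rank(P) = 2.
The rank gives the maximum number of linearly independent rows: 2.

2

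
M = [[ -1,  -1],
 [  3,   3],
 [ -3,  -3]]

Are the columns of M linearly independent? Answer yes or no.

Row reduce M to echelon form.
R2 ← R2 + (3)·R1: [0, 0]
R3 ← R3 − (3)·R1: [0, 0]
1 pivot among 2 columns.
Only 1 < 2 pivot columns, so the columns are linearly dependent.

no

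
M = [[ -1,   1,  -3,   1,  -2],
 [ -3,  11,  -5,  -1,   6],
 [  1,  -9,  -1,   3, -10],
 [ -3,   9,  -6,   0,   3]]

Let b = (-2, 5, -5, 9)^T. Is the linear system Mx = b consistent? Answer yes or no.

no

Row reduce the augmented matrix [M | b].
R2 ← R2 − (3)·R1: [0, 8, 4, -4, 12, 11]
R3 ← R3 + R1: [0, -8, -4, 4, -12, -7]
R4 ← R4 − (3)·R1: [0, 6, 3, -3, 9, 15]
R3 ← R3 + R2: [0, 0, 0, 0, 0, 4]
R4 ← R4 − (3/4)·R2: [0, 0, 0, 0, 0, 27/4]
R4 ← R4 − (27/16)·R3: [0, 0, 0, 0, 0, 0]
The echelon form has 3 nonzero rows; the last pivot sits in the augmented column, so rank(M) = 2 but rank([M|b]) = 3.
Since the ranks differ, the system is inconsistent.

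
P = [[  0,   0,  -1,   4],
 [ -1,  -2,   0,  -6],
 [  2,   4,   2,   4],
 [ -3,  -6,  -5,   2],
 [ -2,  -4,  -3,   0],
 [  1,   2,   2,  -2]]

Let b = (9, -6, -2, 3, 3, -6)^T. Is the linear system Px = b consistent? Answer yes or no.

no

Row reduce the augmented matrix [P | b].
Swap R1 ↔ R2
R3 ← R3 + (2)·R1: [0, 0, 2, -8, -14]
R4 ← R4 − (3)·R1: [0, 0, -5, 20, 21]
R5 ← R5 − (2)·R1: [0, 0, -3, 12, 15]
R6 ← R6 + R1: [0, 0, 2, -8, -12]
R3 ← R3 + (2)·R2: [0, 0, 0, 0, 4]
R4 ← R4 − (5)·R2: [0, 0, 0, 0, -24]
R5 ← R5 − (3)·R2: [0, 0, 0, 0, -12]
R6 ← R6 + (2)·R2: [0, 0, 0, 0, 6]
R4 ← R4 + (6)·R3: [0, 0, 0, 0, 0]
R5 ← R5 + (3)·R3: [0, 0, 0, 0, 0]
R6 ← R6 − (3/2)·R3: [0, 0, 0, 0, 0]
The echelon form has 3 nonzero rows; the last pivot sits in the augmented column, so rank(P) = 2 but rank([P|b]) = 3.
Since the ranks differ, the system is inconsistent.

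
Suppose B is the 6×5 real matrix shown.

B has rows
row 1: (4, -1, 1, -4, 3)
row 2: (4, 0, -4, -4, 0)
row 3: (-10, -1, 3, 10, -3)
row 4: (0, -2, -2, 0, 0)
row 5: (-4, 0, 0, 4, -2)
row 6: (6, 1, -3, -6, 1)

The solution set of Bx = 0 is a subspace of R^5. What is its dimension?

Row reduce to echelon form.
R2 ← R2 − R1: [0, 1, -5, 0, -3]
R3 ← R3 + (5/2)·R1: [0, -7/2, 11/2, 0, 9/2]
R5 ← R5 + R1: [0, -1, 1, 0, 1]
R6 ← R6 − (3/2)·R1: [0, 5/2, -9/2, 0, -7/2]
R3 ← R3 + (7/2)·R2: [0, 0, -12, 0, -6]
R4 ← R4 + (2)·R2: [0, 0, -12, 0, -6]
R5 ← R5 + R2: [0, 0, -4, 0, -2]
R6 ← R6 − (5/2)·R2: [0, 0, 8, 0, 4]
R4 ← R4 − R3: [0, 0, 0, 0, 0]
R5 ← R5 − (1/3)·R3: [0, 0, 0, 0, 0]
R6 ← R6 + (2/3)·R3: [0, 0, 0, 0, 0]
3 nonzero rows, so rank(B) = 3.
B has 5 columns; by rank–nullity, nullity = 5 − 3 = 2.

2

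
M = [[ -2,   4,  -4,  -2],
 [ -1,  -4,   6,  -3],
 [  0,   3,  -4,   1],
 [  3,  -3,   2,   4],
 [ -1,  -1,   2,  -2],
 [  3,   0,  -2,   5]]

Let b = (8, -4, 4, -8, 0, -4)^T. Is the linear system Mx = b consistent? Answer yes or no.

Row reduce the augmented matrix [M | b].
R2 ← R2 − (1/2)·R1: [0, -6, 8, -2, -8]
R4 ← R4 + (3/2)·R1: [0, 3, -4, 1, 4]
R5 ← R5 − (1/2)·R1: [0, -3, 4, -1, -4]
R6 ← R6 + (3/2)·R1: [0, 6, -8, 2, 8]
R3 ← R3 + (1/2)·R2: [0, 0, 0, 0, 0]
R4 ← R4 + (1/2)·R2: [0, 0, 0, 0, 0]
R5 ← R5 − (1/2)·R2: [0, 0, 0, 0, 0]
R6 ← R6 + R2: [0, 0, 0, 0, 0]
The echelon form has 2 nonzero rows, and every pivot lies in the first 4 columns, so rank(M) = rank([M|b]) = 2.
The system is consistent.

yes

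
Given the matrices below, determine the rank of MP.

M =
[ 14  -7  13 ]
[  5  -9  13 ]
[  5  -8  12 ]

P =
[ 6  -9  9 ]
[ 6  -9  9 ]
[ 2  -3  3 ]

1

First compute MP:
[[ 68, -102, 102],
 [  2,  -3,   3],
 [  6,  -9,   9]]
Now row reduce the product.
R2 ← R2 − (1/34)·R1: [0, 0, 0]
R3 ← R3 − (3/34)·R1: [0, 0, 0]
1 nonzero row, so rank(MP) = 1.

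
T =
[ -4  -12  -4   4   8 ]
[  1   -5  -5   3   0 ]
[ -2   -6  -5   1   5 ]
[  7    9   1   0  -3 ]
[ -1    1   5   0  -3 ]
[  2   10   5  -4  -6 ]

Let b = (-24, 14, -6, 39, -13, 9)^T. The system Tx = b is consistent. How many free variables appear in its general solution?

1

Row reduce the augmented matrix [T | b].
R2 ← R2 + (1/4)·R1: [0, -8, -6, 4, 2, 8]
R3 ← R3 − (1/2)·R1: [0, 0, -3, -1, 1, 6]
R4 ← R4 + (7/4)·R1: [0, -12, -6, 7, 11, -3]
R5 ← R5 − (1/4)·R1: [0, 4, 6, -1, -5, -7]
R6 ← R6 + (1/2)·R1: [0, 4, 3, -2, -2, -3]
R4 ← R4 − (3/2)·R2: [0, 0, 3, 1, 8, -15]
R5 ← R5 + (1/2)·R2: [0, 0, 3, 1, -4, -3]
R6 ← R6 + (1/2)·R2: [0, 0, 0, 0, -1, 1]
R4 ← R4 + R3: [0, 0, 0, 0, 9, -9]
R5 ← R5 + R3: [0, 0, 0, 0, -3, 3]
R5 ← R5 + (1/3)·R4: [0, 0, 0, 0, 0, 0]
R6 ← R6 + (1/9)·R4: [0, 0, 0, 0, 0, 0]
The echelon form has 4 nonzero rows, and every pivot lies in the first 5 columns, so rank(T) = rank([T|b]) = 4.
The system is consistent.
Free variables = (unknowns) − (rank) = 5 − 4 = 1.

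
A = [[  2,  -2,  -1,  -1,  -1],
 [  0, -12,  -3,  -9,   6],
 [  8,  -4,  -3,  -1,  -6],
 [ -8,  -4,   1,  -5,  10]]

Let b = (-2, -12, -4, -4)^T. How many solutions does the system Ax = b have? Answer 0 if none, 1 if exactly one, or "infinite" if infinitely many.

infinite

Row reduce the augmented matrix [A | b].
R3 ← R3 − (4)·R1: [0, 4, 1, 3, -2, 4]
R4 ← R4 + (4)·R1: [0, -12, -3, -9, 6, -12]
R3 ← R3 + (1/3)·R2: [0, 0, 0, 0, 0, 0]
R4 ← R4 − R2: [0, 0, 0, 0, 0, 0]
The echelon form has 2 nonzero rows, and every pivot lies in the first 5 columns, so rank(A) = rank([A|b]) = 2.
The system is consistent.
rank = 2 < 5 unknowns, so there are infinitely many solutions.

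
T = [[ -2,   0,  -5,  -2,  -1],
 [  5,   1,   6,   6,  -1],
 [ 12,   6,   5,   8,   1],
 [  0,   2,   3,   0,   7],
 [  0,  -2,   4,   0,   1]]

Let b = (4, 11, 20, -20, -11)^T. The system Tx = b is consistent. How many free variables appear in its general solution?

Row reduce the augmented matrix [T | b].
R2 ← R2 + (5/2)·R1: [0, 1, -13/2, 1, -7/2, 21]
R3 ← R3 + (6)·R1: [0, 6, -25, -4, -5, 44]
R3 ← R3 − (6)·R2: [0, 0, 14, -10, 16, -82]
R4 ← R4 − (2)·R2: [0, 0, 16, -2, 14, -62]
R5 ← R5 + (2)·R2: [0, 0, -9, 2, -6, 31]
R4 ← R4 − (8/7)·R3: [0, 0, 0, 66/7, -30/7, 222/7]
R5 ← R5 + (9/14)·R3: [0, 0, 0, -31/7, 30/7, -152/7]
R5 ← R5 + (31/66)·R4: [0, 0, 0, 0, 25/11, -75/11]
The echelon form has 5 nonzero rows, and every pivot lies in the first 5 columns, so rank(T) = rank([T|b]) = 5.
The system is consistent.
Free variables = (unknowns) − (rank) = 5 − 5 = 0.

0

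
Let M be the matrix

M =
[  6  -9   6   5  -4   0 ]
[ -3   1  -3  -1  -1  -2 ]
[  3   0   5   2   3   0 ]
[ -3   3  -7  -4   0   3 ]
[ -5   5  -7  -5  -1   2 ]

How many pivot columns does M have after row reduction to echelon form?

4

Row reduce to echelon form.
R2 ← R2 + (1/2)·R1: [0, -7/2, 0, 3/2, -3, -2]
R3 ← R3 − (1/2)·R1: [0, 9/2, 2, -1/2, 5, 0]
R4 ← R4 + (1/2)·R1: [0, -3/2, -4, -3/2, -2, 3]
R5 ← R5 + (5/6)·R1: [0, -5/2, -2, -5/6, -13/3, 2]
R3 ← R3 + (9/7)·R2: [0, 0, 2, 10/7, 8/7, -18/7]
R4 ← R4 − (3/7)·R2: [0, 0, -4, -15/7, -5/7, 27/7]
R5 ← R5 − (5/7)·R2: [0, 0, -2, -40/21, -46/21, 24/7]
R4 ← R4 + (2)·R3: [0, 0, 0, 5/7, 11/7, -9/7]
R5 ← R5 + R3: [0, 0, 0, -10/21, -22/21, 6/7]
R5 ← R5 + (2/3)·R4: [0, 0, 0, 0, 0, 0]
Echelon form has 4 nonzero rows, so rank(M) = 4.
Each nonzero row contributes one pivot column: 4 pivot columns.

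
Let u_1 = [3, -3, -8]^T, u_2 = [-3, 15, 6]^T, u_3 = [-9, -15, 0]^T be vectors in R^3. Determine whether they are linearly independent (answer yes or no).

yes

Form the matrix with these vectors as rows and row reduce.
R2 ← R2 + R1: [0, 12, -2]
R3 ← R3 + (3)·R1: [0, -24, -24]
R3 ← R3 + (2)·R2: [0, 0, -28]
3 nonzero rows, so the 3 vectors span a space of dimension 3.
Since 3 = 3, the vectors are linearly independent.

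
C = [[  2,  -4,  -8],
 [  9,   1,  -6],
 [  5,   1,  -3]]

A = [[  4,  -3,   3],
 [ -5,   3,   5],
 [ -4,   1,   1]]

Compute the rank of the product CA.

3

First compute CA:
[[ 60, -26, -22],
 [ 55, -30,  26],
 [ 27, -15,  17]]
Now row reduce the product.
R2 ← R2 − (11/12)·R1: [0, -37/6, 277/6]
R3 ← R3 − (9/20)·R1: [0, -33/10, 269/10]
R3 ← R3 − (99/185)·R2: [0, 0, 406/185]
3 nonzero rows, so rank(CA) = 3.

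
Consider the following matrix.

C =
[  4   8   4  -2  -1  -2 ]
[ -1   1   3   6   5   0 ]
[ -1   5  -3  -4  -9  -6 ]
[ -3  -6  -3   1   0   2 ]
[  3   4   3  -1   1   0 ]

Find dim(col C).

Row reduce to echelon form.
R2 ← R2 + (1/4)·R1: [0, 3, 4, 11/2, 19/4, -1/2]
R3 ← R3 + (1/4)·R1: [0, 7, -2, -9/2, -37/4, -13/2]
R4 ← R4 + (3/4)·R1: [0, 0, 0, -1/2, -3/4, 1/2]
R5 ← R5 − (3/4)·R1: [0, -2, 0, 1/2, 7/4, 3/2]
R3 ← R3 − (7/3)·R2: [0, 0, -34/3, -52/3, -61/3, -16/3]
R5 ← R5 + (2/3)·R2: [0, 0, 8/3, 25/6, 59/12, 7/6]
R5 ← R5 + (4/17)·R3: [0, 0, 0, 3/34, 9/68, -3/34]
R5 ← R5 + (3/17)·R4: [0, 0, 0, 0, 0, 0]
Echelon form has 4 nonzero rows, so rank(C) = 4.
The column space has dimension equal to the rank: 4.

4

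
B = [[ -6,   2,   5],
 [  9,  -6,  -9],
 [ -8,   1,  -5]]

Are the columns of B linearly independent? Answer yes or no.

yes

Row reduce B to echelon form.
R2 ← R2 + (3/2)·R1: [0, -3, -3/2]
R3 ← R3 − (4/3)·R1: [0, -5/3, -35/3]
R3 ← R3 − (5/9)·R2: [0, 0, -65/6]
3 pivots among 3 columns.
Every column is a pivot column, so the columns are linearly independent.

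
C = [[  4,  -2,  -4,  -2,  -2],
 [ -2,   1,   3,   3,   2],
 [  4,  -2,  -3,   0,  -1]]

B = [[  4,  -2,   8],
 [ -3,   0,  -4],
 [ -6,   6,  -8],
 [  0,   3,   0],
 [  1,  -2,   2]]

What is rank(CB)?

2

First compute CB:
[[ 44, -34,  68],
 [-27,  27, -40],
 [ 39, -24,  62]]
Now row reduce the product.
R2 ← R2 + (27/44)·R1: [0, 135/22, 19/11]
R3 ← R3 − (39/44)·R1: [0, 135/22, 19/11]
R3 ← R3 − R2: [0, 0, 0]
2 nonzero rows, so rank(CB) = 2.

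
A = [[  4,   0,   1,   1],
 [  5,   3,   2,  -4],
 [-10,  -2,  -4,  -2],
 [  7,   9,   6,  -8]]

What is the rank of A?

Row reduce to echelon form.
R2 ← R2 − (5/4)·R1: [0, 3, 3/4, -21/4]
R3 ← R3 + (5/2)·R1: [0, -2, -3/2, 1/2]
R4 ← R4 − (7/4)·R1: [0, 9, 17/4, -39/4]
R3 ← R3 + (2/3)·R2: [0, 0, -1, -3]
R4 ← R4 − (3)·R2: [0, 0, 2, 6]
R4 ← R4 + (2)·R3: [0, 0, 0, 0]
Echelon form has 3 nonzero rows, so rank(A) = 3.

3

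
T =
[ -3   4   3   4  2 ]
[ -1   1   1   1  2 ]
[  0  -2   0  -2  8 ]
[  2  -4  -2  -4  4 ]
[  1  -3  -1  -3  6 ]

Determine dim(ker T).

Row reduce to echelon form.
R2 ← R2 − (1/3)·R1: [0, -1/3, 0, -1/3, 4/3]
R4 ← R4 + (2/3)·R1: [0, -4/3, 0, -4/3, 16/3]
R5 ← R5 + (1/3)·R1: [0, -5/3, 0, -5/3, 20/3]
R3 ← R3 − (6)·R2: [0, 0, 0, 0, 0]
R4 ← R4 − (4)·R2: [0, 0, 0, 0, 0]
R5 ← R5 − (5)·R2: [0, 0, 0, 0, 0]
2 nonzero rows, so rank(T) = 2.
T has 5 columns; by rank–nullity, nullity = 5 − 2 = 3.

3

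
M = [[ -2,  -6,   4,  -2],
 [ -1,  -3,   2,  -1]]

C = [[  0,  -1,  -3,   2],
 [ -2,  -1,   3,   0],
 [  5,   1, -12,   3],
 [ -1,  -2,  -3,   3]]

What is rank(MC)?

First compute MC:
[[ 34,  16, -54,   2],
 [ 17,   8, -27,   1]]
Now row reduce the product.
R2 ← R2 − (1/2)·R1: [0, 0, 0, 0]
1 nonzero row, so rank(MC) = 1.

1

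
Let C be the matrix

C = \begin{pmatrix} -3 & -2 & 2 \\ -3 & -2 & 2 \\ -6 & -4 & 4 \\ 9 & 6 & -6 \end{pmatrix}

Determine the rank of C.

1

Row reduce to echelon form.
R2 ← R2 − R1: [0, 0, 0]
R3 ← R3 − (2)·R1: [0, 0, 0]
R4 ← R4 + (3)·R1: [0, 0, 0]
Echelon form has 1 nonzero row, so rank(C) = 1.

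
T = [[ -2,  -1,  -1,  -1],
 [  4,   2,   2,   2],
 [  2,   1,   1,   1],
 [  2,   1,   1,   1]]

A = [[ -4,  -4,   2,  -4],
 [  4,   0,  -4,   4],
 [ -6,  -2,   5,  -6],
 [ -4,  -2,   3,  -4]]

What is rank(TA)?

First compute TA:
[[ 14,  12,  -8,  14],
 [-28, -24,  16, -28],
 [-14, -12,   8, -14],
 [-14, -12,   8, -14]]
Now row reduce the product.
R2 ← R2 + (2)·R1: [0, 0, 0, 0]
R3 ← R3 + R1: [0, 0, 0, 0]
R4 ← R4 + R1: [0, 0, 0, 0]
1 nonzero row, so rank(TA) = 1.

1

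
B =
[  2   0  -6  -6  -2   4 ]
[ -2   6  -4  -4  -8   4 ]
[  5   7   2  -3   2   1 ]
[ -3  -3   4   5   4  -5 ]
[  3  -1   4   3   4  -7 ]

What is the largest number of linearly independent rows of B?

5

Row reduce to echelon form.
R2 ← R2 + R1: [0, 6, -10, -10, -10, 8]
R3 ← R3 − (5/2)·R1: [0, 7, 17, 12, 7, -9]
R4 ← R4 + (3/2)·R1: [0, -3, -5, -4, 1, 1]
R5 ← R5 − (3/2)·R1: [0, -1, 13, 12, 7, -13]
R3 ← R3 − (7/6)·R2: [0, 0, 86/3, 71/3, 56/3, -55/3]
R4 ← R4 + (1/2)·R2: [0, 0, -10, -9, -4, 5]
R5 ← R5 + (1/6)·R2: [0, 0, 34/3, 31/3, 16/3, -35/3]
R4 ← R4 + (15/43)·R3: [0, 0, 0, -32/43, 108/43, -60/43]
R5 ← R5 − (17/43)·R3: [0, 0, 0, 42/43, -88/43, -190/43]
R5 ← R5 + (21/16)·R4: [0, 0, 0, 0, 5/4, -25/4]
Echelon form has 5 nonzero rows, so rank(B) = 5.
The rank gives the maximum number of linearly independent rows: 5.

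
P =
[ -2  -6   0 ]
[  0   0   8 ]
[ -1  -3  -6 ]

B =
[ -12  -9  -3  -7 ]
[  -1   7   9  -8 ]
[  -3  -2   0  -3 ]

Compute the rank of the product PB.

2

First compute PB:
[[ 30, -24, -48,  62],
 [-24, -16,   0, -24],
 [ 33,   0, -24,  49]]
Now row reduce the product.
R2 ← R2 + (4/5)·R1: [0, -176/5, -192/5, 128/5]
R3 ← R3 − (11/10)·R1: [0, 132/5, 144/5, -96/5]
R3 ← R3 + (3/4)·R2: [0, 0, 0, 0]
2 nonzero rows, so rank(PB) = 2.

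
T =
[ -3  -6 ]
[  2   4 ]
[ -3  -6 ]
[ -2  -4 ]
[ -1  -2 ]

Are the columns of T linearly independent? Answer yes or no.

Row reduce T to echelon form.
R2 ← R2 + (2/3)·R1: [0, 0]
R3 ← R3 − R1: [0, 0]
R4 ← R4 − (2/3)·R1: [0, 0]
R5 ← R5 − (1/3)·R1: [0, 0]
1 pivot among 2 columns.
Only 1 < 2 pivot columns, so the columns are linearly dependent.

no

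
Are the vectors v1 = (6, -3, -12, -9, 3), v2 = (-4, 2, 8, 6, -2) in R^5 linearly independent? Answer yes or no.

no

Form the matrix with these vectors as rows and row reduce.
R2 ← R2 + (2/3)·R1: [0, 0, 0, 0, 0]
1 nonzero row, so the 2 vectors span a space of dimension 1.
Since 1 < 2, the vectors are linearly dependent.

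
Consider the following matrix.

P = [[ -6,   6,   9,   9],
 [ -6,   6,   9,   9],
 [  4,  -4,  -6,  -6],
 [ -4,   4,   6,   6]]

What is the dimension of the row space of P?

1

Row reduce to echelon form.
R2 ← R2 − R1: [0, 0, 0, 0]
R3 ← R3 + (2/3)·R1: [0, 0, 0, 0]
R4 ← R4 − (2/3)·R1: [0, 0, 0, 0]
Echelon form has 1 nonzero row, so rank(P) = 1.
The row space has dimension equal to the rank: 1.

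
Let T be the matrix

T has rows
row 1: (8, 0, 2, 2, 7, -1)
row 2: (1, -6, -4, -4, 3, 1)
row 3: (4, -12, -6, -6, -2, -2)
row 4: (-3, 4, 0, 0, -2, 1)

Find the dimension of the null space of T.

2

Row reduce to echelon form.
R2 ← R2 − (1/8)·R1: [0, -6, -17/4, -17/4, 17/8, 9/8]
R3 ← R3 − (1/2)·R1: [0, -12, -7, -7, -11/2, -3/2]
R4 ← R4 + (3/8)·R1: [0, 4, 3/4, 3/4, 5/8, 5/8]
R3 ← R3 − (2)·R2: [0, 0, 3/2, 3/2, -39/4, -15/4]
R4 ← R4 + (2/3)·R2: [0, 0, -25/12, -25/12, 49/24, 11/8]
R4 ← R4 + (25/18)·R3: [0, 0, 0, 0, -23/2, -23/6]
4 nonzero rows, so rank(T) = 4.
T has 6 columns; by rank–nullity, nullity = 6 − 4 = 2.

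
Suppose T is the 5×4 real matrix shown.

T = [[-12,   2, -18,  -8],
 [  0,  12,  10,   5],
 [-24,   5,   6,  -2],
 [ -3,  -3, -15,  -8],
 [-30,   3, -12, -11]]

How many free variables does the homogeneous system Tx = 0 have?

0

Row reduce to echelon form.
R3 ← R3 − (2)·R1: [0, 1, 42, 14]
R4 ← R4 − (1/4)·R1: [0, -7/2, -21/2, -6]
R5 ← R5 − (5/2)·R1: [0, -2, 33, 9]
R3 ← R3 − (1/12)·R2: [0, 0, 247/6, 163/12]
R4 ← R4 + (7/24)·R2: [0, 0, -91/12, -109/24]
R5 ← R5 + (1/6)·R2: [0, 0, 104/3, 59/6]
R4 ← R4 + (7/38)·R3: [0, 0, 0, -155/76]
R5 ← R5 − (16/19)·R3: [0, 0, 0, -61/38]
R5 ← R5 − (122/155)·R4: [0, 0, 0, 0]
4 nonzero rows, so rank(T) = 4.
T has 4 columns; by rank–nullity, nullity = 4 − 4 = 0.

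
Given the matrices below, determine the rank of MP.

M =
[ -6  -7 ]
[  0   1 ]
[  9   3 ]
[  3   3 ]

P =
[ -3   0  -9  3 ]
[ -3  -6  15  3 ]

First compute MP:
[[ 39,  42, -51, -39],
 [ -3,  -6,  15,   3],
 [-36, -18, -36,  36],
 [-18, -18,  18,  18]]
Now row reduce the product.
R2 ← R2 + (1/13)·R1: [0, -36/13, 144/13, 0]
R3 ← R3 + (12/13)·R1: [0, 270/13, -1080/13, 0]
R4 ← R4 + (6/13)·R1: [0, 18/13, -72/13, 0]
R3 ← R3 + (15/2)·R2: [0, 0, 0, 0]
R4 ← R4 + (1/2)·R2: [0, 0, 0, 0]
2 nonzero rows, so rank(MP) = 2.

2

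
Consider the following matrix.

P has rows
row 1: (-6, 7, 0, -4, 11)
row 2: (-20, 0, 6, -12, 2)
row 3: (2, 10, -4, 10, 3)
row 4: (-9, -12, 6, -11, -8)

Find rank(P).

Row reduce to echelon form.
R2 ← R2 − (10/3)·R1: [0, -70/3, 6, 4/3, -104/3]
R3 ← R3 + (1/3)·R1: [0, 37/3, -4, 26/3, 20/3]
R4 ← R4 − (3/2)·R1: [0, -45/2, 6, -5, -49/2]
R3 ← R3 + (37/70)·R2: [0, 0, -29/35, 328/35, -408/35]
R4 ← R4 − (27/28)·R2: [0, 0, 3/14, -44/7, 125/14]
R4 ← R4 + (15/58)·R3: [0, 0, 0, -112/29, 343/58]
Echelon form has 4 nonzero rows, so rank(P) = 4.

4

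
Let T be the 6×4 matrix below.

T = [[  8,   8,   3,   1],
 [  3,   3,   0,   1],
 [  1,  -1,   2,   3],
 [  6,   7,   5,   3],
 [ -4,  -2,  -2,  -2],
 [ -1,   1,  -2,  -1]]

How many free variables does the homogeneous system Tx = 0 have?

Row reduce to echelon form.
R2 ← R2 − (3/8)·R1: [0, 0, -9/8, 5/8]
R3 ← R3 − (1/8)·R1: [0, -2, 13/8, 23/8]
R4 ← R4 − (3/4)·R1: [0, 1, 11/4, 9/4]
R5 ← R5 + (1/2)·R1: [0, 2, -1/2, -3/2]
R6 ← R6 + (1/8)·R1: [0, 2, -13/8, -7/8]
Swap R2 ↔ R3
R4 ← R4 + (1/2)·R2: [0, 0, 57/16, 59/16]
R5 ← R5 + R2: [0, 0, 9/8, 11/8]
R6 ← R6 + R2: [0, 0, 0, 2]
R4 ← R4 + (19/6)·R3: [0, 0, 0, 17/3]
R5 ← R5 + R3: [0, 0, 0, 2]
R5 ← R5 − (6/17)·R4: [0, 0, 0, 0]
R6 ← R6 − (6/17)·R4: [0, 0, 0, 0]
4 nonzero rows, so rank(T) = 4.
T has 4 columns; by rank–nullity, nullity = 4 − 4 = 0.

0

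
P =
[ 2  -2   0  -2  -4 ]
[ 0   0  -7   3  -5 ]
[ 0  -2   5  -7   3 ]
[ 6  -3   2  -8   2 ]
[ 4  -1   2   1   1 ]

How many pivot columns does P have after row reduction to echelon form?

5

Row reduce to echelon form.
R4 ← R4 − (3)·R1: [0, 3, 2, -2, 14]
R5 ← R5 − (2)·R1: [0, 3, 2, 5, 9]
Swap R2 ↔ R3
R4 ← R4 + (3/2)·R2: [0, 0, 19/2, -25/2, 37/2]
R5 ← R5 + (3/2)·R2: [0, 0, 19/2, -11/2, 27/2]
R4 ← R4 + (19/14)·R3: [0, 0, 0, -59/7, 82/7]
R5 ← R5 + (19/14)·R3: [0, 0, 0, -10/7, 47/7]
R5 ← R5 − (10/59)·R4: [0, 0, 0, 0, 279/59]
Echelon form has 5 nonzero rows, so rank(P) = 5.
Each nonzero row contributes one pivot column: 5 pivot columns.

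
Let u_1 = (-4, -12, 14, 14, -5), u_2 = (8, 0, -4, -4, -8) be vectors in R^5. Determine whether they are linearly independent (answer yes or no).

Form the matrix with these vectors as rows and row reduce.
R2 ← R2 + (2)·R1: [0, -24, 24, 24, -18]
2 nonzero rows, so the 2 vectors span a space of dimension 2.
Since 2 = 2, the vectors are linearly independent.

yes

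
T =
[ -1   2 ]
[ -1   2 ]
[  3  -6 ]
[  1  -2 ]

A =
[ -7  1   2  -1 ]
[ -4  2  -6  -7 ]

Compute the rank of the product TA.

First compute TA:
[[ -1,   3, -14, -13],
 [ -1,   3, -14, -13],
 [  3,  -9,  42,  39],
 [  1,  -3,  14,  13]]
Now row reduce the product.
R2 ← R2 − R1: [0, 0, 0, 0]
R3 ← R3 + (3)·R1: [0, 0, 0, 0]
R4 ← R4 + R1: [0, 0, 0, 0]
1 nonzero row, so rank(TA) = 1.

1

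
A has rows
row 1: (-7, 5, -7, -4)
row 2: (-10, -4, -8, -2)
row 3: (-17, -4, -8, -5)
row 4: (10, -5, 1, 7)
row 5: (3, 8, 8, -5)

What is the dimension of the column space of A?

Row reduce to echelon form.
R2 ← R2 − (10/7)·R1: [0, -78/7, 2, 26/7]
R3 ← R3 − (17/7)·R1: [0, -113/7, 9, 33/7]
R4 ← R4 + (10/7)·R1: [0, 15/7, -9, 9/7]
R5 ← R5 + (3/7)·R1: [0, 71/7, 5, -47/7]
R3 ← R3 − (113/78)·R2: [0, 0, 238/39, -2/3]
R4 ← R4 + (5/26)·R2: [0, 0, -112/13, 2]
R5 ← R5 + (71/78)·R2: [0, 0, 266/39, -10/3]
R4 ← R4 + (24/17)·R3: [0, 0, 0, 18/17]
R5 ← R5 − (19/17)·R3: [0, 0, 0, -44/17]
R5 ← R5 + (22/9)·R4: [0, 0, 0, 0]
Echelon form has 4 nonzero rows, so rank(A) = 4.
The column space has dimension equal to the rank: 4.

4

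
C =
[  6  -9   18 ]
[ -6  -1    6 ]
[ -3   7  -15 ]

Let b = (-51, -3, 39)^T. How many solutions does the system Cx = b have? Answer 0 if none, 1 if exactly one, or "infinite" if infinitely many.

infinite

Row reduce the augmented matrix [C | b].
R2 ← R2 + R1: [0, -10, 24, -54]
R3 ← R3 + (1/2)·R1: [0, 5/2, -6, 27/2]
R3 ← R3 + (1/4)·R2: [0, 0, 0, 0]
The echelon form has 2 nonzero rows, and every pivot lies in the first 3 columns, so rank(C) = rank([C|b]) = 2.
The system is consistent.
rank = 2 < 3 unknowns, so there are infinitely many solutions.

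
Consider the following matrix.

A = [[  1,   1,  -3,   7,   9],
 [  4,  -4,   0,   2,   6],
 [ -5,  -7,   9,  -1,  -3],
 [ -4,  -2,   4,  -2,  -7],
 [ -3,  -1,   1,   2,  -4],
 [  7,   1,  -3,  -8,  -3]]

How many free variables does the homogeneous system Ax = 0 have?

Row reduce to echelon form.
R2 ← R2 − (4)·R1: [0, -8, 12, -26, -30]
R3 ← R3 + (5)·R1: [0, -2, -6, 34, 42]
R4 ← R4 + (4)·R1: [0, 2, -8, 26, 29]
R5 ← R5 + (3)·R1: [0, 2, -8, 23, 23]
R6 ← R6 − (7)·R1: [0, -6, 18, -57, -66]
R3 ← R3 − (1/4)·R2: [0, 0, -9, 81/2, 99/2]
R4 ← R4 + (1/4)·R2: [0, 0, -5, 39/2, 43/2]
R5 ← R5 + (1/4)·R2: [0, 0, -5, 33/2, 31/2]
R6 ← R6 − (3/4)·R2: [0, 0, 9, -75/2, -87/2]
R4 ← R4 − (5/9)·R3: [0, 0, 0, -3, -6]
R5 ← R5 − (5/9)·R3: [0, 0, 0, -6, -12]
R6 ← R6 + R3: [0, 0, 0, 3, 6]
R5 ← R5 − (2)·R4: [0, 0, 0, 0, 0]
R6 ← R6 + R4: [0, 0, 0, 0, 0]
4 nonzero rows, so rank(A) = 4.
A has 5 columns; by rank–nullity, nullity = 5 − 4 = 1.

1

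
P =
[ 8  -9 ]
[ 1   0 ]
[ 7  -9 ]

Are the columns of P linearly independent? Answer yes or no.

Row reduce P to echelon form.
R2 ← R2 − (1/8)·R1: [0, 9/8]
R3 ← R3 − (7/8)·R1: [0, -9/8]
R3 ← R3 + R2: [0, 0]
2 pivots among 2 columns.
Every column is a pivot column, so the columns are linearly independent.

yes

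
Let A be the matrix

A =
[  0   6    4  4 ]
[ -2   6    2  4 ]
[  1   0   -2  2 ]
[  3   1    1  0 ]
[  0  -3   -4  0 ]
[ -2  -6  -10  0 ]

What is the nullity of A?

0

Row reduce to echelon form.
Swap R1 ↔ R2
R3 ← R3 + (1/2)·R1: [0, 3, -1, 4]
R4 ← R4 + (3/2)·R1: [0, 10, 4, 6]
R6 ← R6 − R1: [0, -12, -12, -4]
R3 ← R3 − (1/2)·R2: [0, 0, -3, 2]
R4 ← R4 − (5/3)·R2: [0, 0, -8/3, -2/3]
R5 ← R5 + (1/2)·R2: [0, 0, -2, 2]
R6 ← R6 + (2)·R2: [0, 0, -4, 4]
R4 ← R4 − (8/9)·R3: [0, 0, 0, -22/9]
R5 ← R5 − (2/3)·R3: [0, 0, 0, 2/3]
R6 ← R6 − (4/3)·R3: [0, 0, 0, 4/3]
R5 ← R5 + (3/11)·R4: [0, 0, 0, 0]
R6 ← R6 + (6/11)·R4: [0, 0, 0, 0]
4 nonzero rows, so rank(A) = 4.
A has 4 columns; by rank–nullity, nullity = 4 − 4 = 0.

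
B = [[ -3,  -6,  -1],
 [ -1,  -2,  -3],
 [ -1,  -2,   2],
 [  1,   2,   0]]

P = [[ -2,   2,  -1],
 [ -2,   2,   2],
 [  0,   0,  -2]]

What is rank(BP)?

2

First compute BP:
[[ 18, -18,  -7],
 [  6,  -6,   3],
 [  6,  -6,  -7],
 [ -6,   6,   3]]
Now row reduce the product.
R2 ← R2 − (1/3)·R1: [0, 0, 16/3]
R3 ← R3 − (1/3)·R1: [0, 0, -14/3]
R4 ← R4 + (1/3)·R1: [0, 0, 2/3]
R3 ← R3 + (7/8)·R2: [0, 0, 0]
R4 ← R4 − (1/8)·R2: [0, 0, 0]
2 nonzero rows, so rank(BP) = 2.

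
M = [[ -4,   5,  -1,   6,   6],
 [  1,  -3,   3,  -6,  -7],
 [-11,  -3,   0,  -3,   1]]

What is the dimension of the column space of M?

3

Row reduce to echelon form.
R2 ← R2 + (1/4)·R1: [0, -7/4, 11/4, -9/2, -11/2]
R3 ← R3 − (11/4)·R1: [0, -67/4, 11/4, -39/2, -31/2]
R3 ← R3 − (67/7)·R2: [0, 0, -165/7, 165/7, 260/7]
Echelon form has 3 nonzero rows, so rank(M) = 3.
The column space has dimension equal to the rank: 3.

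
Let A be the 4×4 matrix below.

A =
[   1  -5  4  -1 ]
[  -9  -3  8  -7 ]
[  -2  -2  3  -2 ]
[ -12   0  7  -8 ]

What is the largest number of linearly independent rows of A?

2

Row reduce to echelon form.
R2 ← R2 + (9)·R1: [0, -48, 44, -16]
R3 ← R3 + (2)·R1: [0, -12, 11, -4]
R4 ← R4 + (12)·R1: [0, -60, 55, -20]
R3 ← R3 − (1/4)·R2: [0, 0, 0, 0]
R4 ← R4 − (5/4)·R2: [0, 0, 0, 0]
Echelon form has 2 nonzero rows, so rank(A) = 2.
The rank gives the maximum number of linearly independent rows: 2.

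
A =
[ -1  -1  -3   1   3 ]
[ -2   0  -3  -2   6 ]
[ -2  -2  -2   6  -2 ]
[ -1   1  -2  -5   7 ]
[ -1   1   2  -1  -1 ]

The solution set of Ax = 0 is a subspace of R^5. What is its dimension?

2

Row reduce to echelon form.
R2 ← R2 − (2)·R1: [0, 2, 3, -4, 0]
R3 ← R3 − (2)·R1: [0, 0, 4, 4, -8]
R4 ← R4 − R1: [0, 2, 1, -6, 4]
R5 ← R5 − R1: [0, 2, 5, -2, -4]
R4 ← R4 − R2: [0, 0, -2, -2, 4]
R5 ← R5 − R2: [0, 0, 2, 2, -4]
R4 ← R4 + (1/2)·R3: [0, 0, 0, 0, 0]
R5 ← R5 − (1/2)·R3: [0, 0, 0, 0, 0]
3 nonzero rows, so rank(A) = 3.
A has 5 columns; by rank–nullity, nullity = 5 − 3 = 2.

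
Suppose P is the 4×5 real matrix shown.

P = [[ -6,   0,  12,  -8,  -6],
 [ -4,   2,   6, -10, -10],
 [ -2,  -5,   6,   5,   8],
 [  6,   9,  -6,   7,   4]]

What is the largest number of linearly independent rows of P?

Row reduce to echelon form.
R2 ← R2 − (2/3)·R1: [0, 2, -2, -14/3, -6]
R3 ← R3 − (1/3)·R1: [0, -5, 2, 23/3, 10]
R4 ← R4 + R1: [0, 9, 6, -1, -2]
R3 ← R3 + (5/2)·R2: [0, 0, -3, -4, -5]
R4 ← R4 − (9/2)·R2: [0, 0, 15, 20, 25]
R4 ← R4 + (5)·R3: [0, 0, 0, 0, 0]
Echelon form has 3 nonzero rows, so rank(P) = 3.
The rank gives the maximum number of linearly independent rows: 3.

3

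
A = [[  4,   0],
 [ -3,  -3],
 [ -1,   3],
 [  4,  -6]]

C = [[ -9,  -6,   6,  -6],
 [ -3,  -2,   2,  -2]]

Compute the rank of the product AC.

First compute AC:
[[-36, -24,  24, -24],
 [ 36,  24, -24,  24],
 [  0,   0,   0,   0],
 [-18, -12,  12, -12]]
Now row reduce the product.
R2 ← R2 + R1: [0, 0, 0, 0]
R4 ← R4 − (1/2)·R1: [0, 0, 0, 0]
1 nonzero row, so rank(AC) = 1.

1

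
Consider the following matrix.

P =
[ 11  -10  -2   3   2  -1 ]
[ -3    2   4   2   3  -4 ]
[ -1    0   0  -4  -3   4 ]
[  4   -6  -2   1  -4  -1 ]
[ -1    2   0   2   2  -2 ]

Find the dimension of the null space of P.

2

Row reduce to echelon form.
R2 ← R2 + (3/11)·R1: [0, -8/11, 38/11, 31/11, 39/11, -47/11]
R3 ← R3 + (1/11)·R1: [0, -10/11, -2/11, -41/11, -31/11, 43/11]
R4 ← R4 − (4/11)·R1: [0, -26/11, -14/11, -1/11, -52/11, -7/11]
R5 ← R5 + (1/11)·R1: [0, 12/11, -2/11, 25/11, 24/11, -23/11]
R3 ← R3 − (5/4)·R2: [0, 0, -9/2, -29/4, -29/4, 37/4]
R4 ← R4 − (13/4)·R2: [0, 0, -25/2, -37/4, -65/4, 53/4]
R5 ← R5 + (3/2)·R2: [0, 0, 5, 13/2, 15/2, -17/2]
R4 ← R4 − (25/9)·R3: [0, 0, 0, 98/9, 35/9, -112/9]
R5 ← R5 + (10/9)·R3: [0, 0, 0, -14/9, -5/9, 16/9]
R5 ← R5 + (1/7)·R4: [0, 0, 0, 0, 0, 0]
4 nonzero rows, so rank(P) = 4.
P has 6 columns; by rank–nullity, nullity = 6 − 4 = 2.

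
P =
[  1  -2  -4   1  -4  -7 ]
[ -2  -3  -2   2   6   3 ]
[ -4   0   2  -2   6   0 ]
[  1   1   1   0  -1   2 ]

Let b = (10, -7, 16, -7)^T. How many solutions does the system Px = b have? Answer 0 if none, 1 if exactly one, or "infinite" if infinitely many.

Row reduce the augmented matrix [P | b].
R2 ← R2 + (2)·R1: [0, -7, -10, 4, -2, -11, 13]
R3 ← R3 + (4)·R1: [0, -8, -14, 2, -10, -28, 56]
R4 ← R4 − R1: [0, 3, 5, -1, 3, 9, -17]
R3 ← R3 − (8/7)·R2: [0, 0, -18/7, -18/7, -54/7, -108/7, 288/7]
R4 ← R4 + (3/7)·R2: [0, 0, 5/7, 5/7, 15/7, 30/7, -80/7]
R4 ← R4 + (5/18)·R3: [0, 0, 0, 0, 0, 0, 0]
The echelon form has 3 nonzero rows, and every pivot lies in the first 6 columns, so rank(P) = rank([P|b]) = 3.
The system is consistent.
rank = 3 < 6 unknowns, so there are infinitely many solutions.

infinite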